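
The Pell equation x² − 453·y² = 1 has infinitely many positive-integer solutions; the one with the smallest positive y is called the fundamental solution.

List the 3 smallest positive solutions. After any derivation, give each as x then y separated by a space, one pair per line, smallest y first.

d=453: √d = [21; 3,1,1,10,14,10,1,1,3,42] (ℓ=10, even), read p_9/q_9
i=0: a=21 ⇒ p=21, q=1
i=1: a=3 ⇒ p=64, q=3
i=2: a=1 ⇒ p=85, q=4
…
i=5: a=14 ⇒ p=22199, q=1043
…
i=7: a=1 ⇒ p=245764, q=11547
i=8: a=1 ⇒ p=469329, q=22051
i=9: a=3 ⇒ p=1653751, q=77700
(x₁, y₁) = (1653751, 77700);  1653751² − 453·77700² = 1 ✓
(x_2, y_2) = (1653751·1653751 + 453·77700·77700, 1653751·77700 + 77700·1653751) = (5469784740001, 256992905400)
(x_3, y_3) = (1653751·5469784740001 + 453·77700·256992905400, 1653751·256992905400 + 77700·5469784740001) = (18091323967121133751, 850004548596233100)

1653751 77700
5469784740001 256992905400
18091323967121133751 850004548596233100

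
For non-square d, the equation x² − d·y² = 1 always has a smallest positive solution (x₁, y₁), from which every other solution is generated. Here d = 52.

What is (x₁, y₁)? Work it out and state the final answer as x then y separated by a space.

649 90

√52 = [7; 4,1,2,1,4,14, …], period ℓ=6 (even) → k=5
a_0=7:  p_0=7·1+0=7,  q_0=7·0+1=1
a_1=4:  p_1=4·7+1=29,  q_1=4·1+0=4
a_2=1:  p_2=1·29+7=36,  q_2=1·4+1=5
a_3=2:  p_3=2·36+29=101,  q_3=2·5+4=14
a_4=1:  p_4=1·101+36=137,  q_4=1·14+5=19
a_5=4:  p_5=4·137+101=649,  q_5=4·19+14=90
(x₁, y₁) = (649, 90);  649² − 52·90² = 1 ✓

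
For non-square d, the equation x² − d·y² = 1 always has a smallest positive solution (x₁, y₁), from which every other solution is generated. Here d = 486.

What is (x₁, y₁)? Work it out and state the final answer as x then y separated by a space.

d=486: √d = [22; 22,44] (ℓ=2, even), read p_1/q_1
step 0: (22, 1)  from 22·(1,0) + (0,1)
step 1: (485, 22)  from 22·(22,1) + (1,0)
fundamental: x₁=485, y₁=22  (since 235225 − 486·484 = 1)

485 22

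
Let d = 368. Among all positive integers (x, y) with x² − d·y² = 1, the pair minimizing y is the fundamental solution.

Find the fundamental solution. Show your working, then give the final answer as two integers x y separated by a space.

d=368: √d = [19; 5,2,5,38] (ℓ=4, even), read p_3/q_3
k=0  a_k=19  p_k/q_k = 19/1
…
k=2  a_k=2  p_k/q_k = 211/11
k=3  a_k=5  p_k/q_k = 1151/60
→ (1151, 60).  Check: 1151²=1324801, 368·60²=1324800, difference 1.

1151 60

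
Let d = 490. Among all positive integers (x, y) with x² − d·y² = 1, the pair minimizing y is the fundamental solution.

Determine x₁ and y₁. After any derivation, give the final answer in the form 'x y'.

[22; 7,2,1,4,4,4,1,2,7,44] for √490; ℓ=10 ⇒ convergent index 9
i=0: a=22 ⇒ p=22, q=1
…
i=2: a=2 ⇒ p=332, q=15
i=3: a=1 ⇒ p=487, q=22
i=4: a=4 ⇒ p=2280, q=103
…
i=6: a=4 ⇒ p=40708, q=1839
…
i=8: a=2 ⇒ p=141338, q=6385
i=9: a=7 ⇒ p=1039681, q=46968
(x₁, y₁) = (1039681, 46968);  1039681² − 490·46968² = 1 ✓

1039681 46968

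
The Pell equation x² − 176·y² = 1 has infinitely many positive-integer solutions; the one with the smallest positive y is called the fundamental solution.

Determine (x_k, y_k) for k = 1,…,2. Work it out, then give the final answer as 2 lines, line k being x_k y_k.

√176 = [13; 3,1,3,26, …], period ℓ=4 (even) → k=3
i=0: a=13 ⇒ p=13, q=1
i=1: a=3 ⇒ p=40, q=3
i=2: a=1 ⇒ p=53, q=4
i=3: a=3 ⇒ p=199, q=15
(x₁, y₁) = (199, 15);  199² − 176·15² = 1 ✓
(199+15√176)^2 = 79201 + 5970√176

199 15
79201 5970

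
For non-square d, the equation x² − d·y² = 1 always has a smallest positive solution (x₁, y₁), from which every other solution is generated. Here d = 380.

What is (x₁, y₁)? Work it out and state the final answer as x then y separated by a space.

39 2

d=380: √d = [19; 2,38] (ℓ=2, even), read p_1/q_1
step 0: (19, 1)  from 19·(1,0) + (0,1)
step 1: (39, 2)  from 2·(19,1) + (1,0)
fundamental: x₁=39, y₁=2  (since 1521 − 380·4 = 1)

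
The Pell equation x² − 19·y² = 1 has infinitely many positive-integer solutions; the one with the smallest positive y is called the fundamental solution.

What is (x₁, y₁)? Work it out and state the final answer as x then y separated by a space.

170 39

d=19: √d = [4; 2,1,3,1,2,8] (ℓ=6, even), read p_5/q_5
step 0: (4, 1)  from 4·(1,0) + (0,1)
…
step 2: (13, 3)  from 1·(9,2) + (4,1)
step 3: (48, 11)  from 3·(13,3) + (9,2)
step 4: (61, 14)  from 1·(48,11) + (13,3)
step 5: (170, 39)  from 2·(61,14) + (48,11)
→ (170, 39).  Check: 170²=28900, 19·39²=28899, difference 1.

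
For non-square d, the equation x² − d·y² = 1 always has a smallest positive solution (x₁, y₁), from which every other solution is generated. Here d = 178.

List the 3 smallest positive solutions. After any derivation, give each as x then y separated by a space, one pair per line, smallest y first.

[13; 2,1,12,1,2,26] for √178; ℓ=6 ⇒ convergent index 5
a_0=13:  p_0=13·1+0=13,  q_0=13·0+1=1
…
a_4=1:  p_4=1·507+40=547,  q_4=1·38+3=41
a_5=2:  p_5=2·547+507=1601,  q_5=2·41+38=120
→ (1601, 120).  Check: 1601²=2563201, 178·120²=2563200, difference 1.
(1601+120√178)^2 = 5126401 + 384240√178
(1601+120√178)^3 = 16414734401 + 1230336360√178

1601 120
5126401 384240
16414734401 1230336360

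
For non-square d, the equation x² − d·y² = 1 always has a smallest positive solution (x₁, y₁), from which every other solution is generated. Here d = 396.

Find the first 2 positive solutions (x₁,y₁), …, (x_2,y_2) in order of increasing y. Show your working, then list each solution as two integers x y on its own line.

199 10
79201 3980

√396 = [19; 1,8,1,38, …], period ℓ=4 (even) → k=3
a_0=19:  p_0=19·1+0=19,  q_0=19·0+1=1
a_1=1:  p_1=1·19+1=20,  q_1=1·1+0=1
a_2=8:  p_2=8·20+19=179,  q_2=8·1+1=9
a_3=1:  p_3=1·179+20=199,  q_3=1·9+1=10
(x₁, y₁) = (199, 10);  199² − 396·10² = 1 ✓
n=2: (199,10)∘(199,10) = (199·199+396·10·10, 199·10+10·199) = (79201,3980)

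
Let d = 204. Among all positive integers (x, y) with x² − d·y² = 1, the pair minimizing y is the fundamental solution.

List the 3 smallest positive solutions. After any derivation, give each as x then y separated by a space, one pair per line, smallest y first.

d=204: √d = [14; 3,1,1,6,1,1,3,28] (ℓ=8, even), read p_7/q_7
step 0: (14, 1)  from 14·(1,0) + (0,1)
…
step 3: (100, 7)  from 1·(57,4) + (43,3)
…
step 5: (757, 53)  from 1·(657,46) + (100,7)
step 6: (1414, 99)  from 1·(757,53) + (657,46)
step 7: (4999, 350)  from 3·(1414,99) + (757,53)
fundamental: x₁=4999, y₁=350  (since 24990001 − 204·122500 = 1)
n=2: (4999,350)∘(4999,350) = (4999·4999+204·350·350, 4999·350+350·4999) = (49980001,3499300)
n=3: (49980001,3499300)∘(4999,350) = (4999·49980001+204·350·3499300, 4999·3499300+350·49980001) = (499700044999,34986001050)

4999 350
49980001 3499300
499700044999 34986001050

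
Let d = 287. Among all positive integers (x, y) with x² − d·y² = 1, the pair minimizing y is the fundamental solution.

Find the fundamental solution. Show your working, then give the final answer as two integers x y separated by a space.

288 17

d=287: √d = [16; 1,15,1,32] (ℓ=4, even), read p_3/q_3
k=0  a_k=16  p_k/q_k = 16/1
…
k=2  a_k=15  p_k/q_k = 271/16
k=3  a_k=1  p_k/q_k = 288/17
→ (288, 17).  Check: 288²=82944, 287·17²=82943, difference 1.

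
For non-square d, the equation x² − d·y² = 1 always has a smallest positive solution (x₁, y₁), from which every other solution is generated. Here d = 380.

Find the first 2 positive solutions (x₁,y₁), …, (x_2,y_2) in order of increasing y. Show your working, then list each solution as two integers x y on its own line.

39 2
3041 156

d=380: √d = [19; 2,38] (ℓ=2, even), read p_1/q_1
step 0: (19, 1)  from 19·(1,0) + (0,1)
step 1: (39, 2)  from 2·(19,1) + (1,0)
fundamental: x₁=39, y₁=2  (since 1521 − 380·4 = 1)
k=2:  x_2 = 39·39+380·2·2 = 3041,  y_2 = 39·2+2·39 = 156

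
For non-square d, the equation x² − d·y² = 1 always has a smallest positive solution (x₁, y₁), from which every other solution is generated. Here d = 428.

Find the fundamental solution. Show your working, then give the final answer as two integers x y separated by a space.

√428 → a₀=20, period (1,2,4,1,5,10,5,1,4,2,1,40); ℓ=12 even so k=11
k=0  a_k=20  p_k/q_k = 20/1
…
k=2  a_k=2  p_k/q_k = 62/3
k=3  a_k=4  p_k/q_k = 269/13
…
k=5  a_k=5  p_k/q_k = 1924/93
k=6  a_k=10  p_k/q_k = 19571/946
k=7  a_k=5  p_k/q_k = 99779/4823
k=8  a_k=1  p_k/q_k = 119350/5769
k=9  a_k=4  p_k/q_k = 577179/27899
k=10  a_k=2  p_k/q_k = 1273708/61567
k=11  a_k=1  p_k/q_k = 1850887/89466
fundamental: x₁=1850887, y₁=89466  (since 3425782686769 − 428·8004165156 = 1)

1850887 89466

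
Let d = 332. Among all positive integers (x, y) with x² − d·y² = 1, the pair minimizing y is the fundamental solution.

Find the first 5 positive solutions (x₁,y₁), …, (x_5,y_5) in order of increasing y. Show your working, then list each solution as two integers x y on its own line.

13447 738
361643617 19847772
9726043422151 533785979430
261572211433685377 14355640110942648
7034723044571491106887 386080584609905595882

[18; 4,1,1,8,1,1,4,36] for √332; ℓ=8 ⇒ convergent index 7
step 0: (18, 1)  from 18·(1,0) + (0,1)
step 1: (73, 4)  from 4·(18,1) + (1,0)
step 2: (91, 5)  from 1·(73,4) + (18,1)
…
step 4: (1403, 77)  from 8·(164,9) + (91,5)
…
step 6: (2970, 163)  from 1·(1567,86) + (1403,77)
step 7: (13447, 738)  from 4·(2970,163) + (1567,86)
→ (13447, 738).  Check: 13447²=180821809, 332·738²=180821808, difference 1.
(x_2, y_2) = (13447·13447 + 332·738·738, 13447·738 + 738·13447) = (361643617, 19847772)
(x_3, y_3) = (13447·361643617 + 332·738·19847772, 13447·19847772 + 738·361643617) = (9726043422151, 533785979430)
(x_4, y_4) = (13447·9726043422151 + 332·738·533785979430, 13447·533785979430 + 738·9726043422151) = (261572211433685377, 14355640110942648)
(x_5, y_5) = (13447·261572211433685377 + 332·738·14355640110942648, 13447·14355640110942648 + 738·261572211433685377) = (7034723044571491106887, 386080584609905595882)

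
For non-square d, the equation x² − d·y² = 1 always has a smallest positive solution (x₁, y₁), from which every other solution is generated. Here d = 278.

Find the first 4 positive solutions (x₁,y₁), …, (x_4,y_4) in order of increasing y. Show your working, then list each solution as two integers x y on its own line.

2501 150
12510001 750300
62575022501 3753000450
313000250040001 18772507500600

√278 = [16; 1,2,16,2,1,32, …], period ℓ=6 (even) → k=5
k=0  a_k=16  p_k/q_k = 16/1
…
k=3  a_k=16  p_k/q_k = 817/49
k=4  a_k=2  p_k/q_k = 1684/101
k=5  a_k=1  p_k/q_k = 2501/150
→ (2501, 150).  Check: 2501²=6255001, 278·150²=6255000, difference 1.
(2501+150√278)^2 = 12510001 + 750300√278
(2501+150√278)^3 = 62575022501 + 3753000450√278
(2501+150√278)^4 = 313000250040001 + 18772507500600√278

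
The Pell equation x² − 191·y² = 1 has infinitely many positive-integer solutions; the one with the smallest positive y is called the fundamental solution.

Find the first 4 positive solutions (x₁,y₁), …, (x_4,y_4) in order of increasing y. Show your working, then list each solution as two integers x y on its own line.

8994000 650783
161784071999999 11706284604000
2910171887135973018000 210572647456751349217
52348171905801720863712000001 3787780782452031563430792000

√191 = [13; 1,4,1,1,3,…,4,1,26, …], period ℓ=16 (even) → k=15
step 0: (13, 1)  from 13·(1,0) + (0,1)
step 1: (14, 1)  from 1·(13,1) + (1,0)
step 2: (69, 5)  from 4·(14,1) + (13,1)
step 3: (83, 6)  from 1·(69,5) + (14,1)
…
step 5: (539, 39)  from 3·(152,11) + (83,6)
step 6: (1230, 89)  from 2·(539,39) + (152,11)
…
step 8: (40217, 2910)  from 13·(2999,217) + (1230,89)
step 9: (83433, 6037)  from 2·(40217,2910) + (2999,217)
…
step 11: (704682, 50989)  from 3·(207083,14984) + (83433,6037)
step 12: (911765, 65973)  from 1·(704682,50989) + (207083,14984)
step 13: (1616447, 116962)  from 1·(911765,65973) + (704682,50989)
step 14: (7377553, 533821)  from 4·(1616447,116962) + (911765,65973)
step 15: (8994000, 650783)  from 1·(7377553,533821) + (1616447,116962)
→ (8994000, 650783).  Check: 8994000²=80892036000000, 191·650783²=80892035999999, difference 1.
(x_2, y_2) = (8994000·8994000 + 191·650783·650783, 8994000·650783 + 650783·8994000) = (161784071999999, 11706284604000)
(x_3, y_3) = (8994000·161784071999999 + 191·650783·11706284604000, 8994000·11706284604000 + 650783·161784071999999) = (2910171887135973018000, 210572647456751349217)
(x_4, y_4) = (8994000·2910171887135973018000 + 191·650783·210572647456751349217, 8994000·210572647456751349217 + 650783·2910171887135973018000) = (52348171905801720863712000001, 3787780782452031563430792000)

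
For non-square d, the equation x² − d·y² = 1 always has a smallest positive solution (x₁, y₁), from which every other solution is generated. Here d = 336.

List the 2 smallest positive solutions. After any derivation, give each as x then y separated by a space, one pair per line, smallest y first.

√336 = [18; 3,36, …], period ℓ=2 (even) → k=1
a_0=18:  p_0=18·1+0=18,  q_0=18·0+1=1
a_1=3:  p_1=3·18+1=55,  q_1=3·1+0=3
fundamental: x₁=55, y₁=3  (since 3025 − 336·9 = 1)
k=2:  x_2 = 55·55+336·3·3 = 6049,  y_2 = 55·3+3·55 = 330

55 3
6049 330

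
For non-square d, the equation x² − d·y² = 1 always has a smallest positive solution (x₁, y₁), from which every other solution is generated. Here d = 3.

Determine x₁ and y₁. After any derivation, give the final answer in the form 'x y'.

d=3: √d = [1; 1,2] (ℓ=2, even), read p_1/q_1
a_0=1:  p_0=1·1+0=1,  q_0=1·0+1=1
a_1=1:  p_1=1·1+1=2,  q_1=1·1+0=1
(x₁, y₁) = (2, 1);  2² − 3·1² = 1 ✓

2 1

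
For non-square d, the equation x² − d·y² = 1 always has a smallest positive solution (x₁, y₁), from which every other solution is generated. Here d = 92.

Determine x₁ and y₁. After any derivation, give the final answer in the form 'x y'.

√92 → a₀=9, period (1,1,2,4,2,1,1,18); ℓ=8 even so k=7
i=0: a=9 ⇒ p=9, q=1
i=1: a=1 ⇒ p=10, q=1
i=2: a=1 ⇒ p=19, q=2
…
i=5: a=2 ⇒ p=470, q=49
i=6: a=1 ⇒ p=681, q=71
i=7: a=1 ⇒ p=1151, q=120
(x₁, y₁) = (1151, 120);  1151² − 92·120² = 1 ✓

1151 120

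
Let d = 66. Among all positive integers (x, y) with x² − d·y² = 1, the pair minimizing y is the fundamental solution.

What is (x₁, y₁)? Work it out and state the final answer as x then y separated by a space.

65 8

[8; 8,16] for √66; ℓ=2 ⇒ convergent index 1
i=0: a=8 ⇒ p=8, q=1
i=1: a=8 ⇒ p=65, q=8
→ (65, 8).  Check: 65²=4225, 66·8²=4224, difference 1.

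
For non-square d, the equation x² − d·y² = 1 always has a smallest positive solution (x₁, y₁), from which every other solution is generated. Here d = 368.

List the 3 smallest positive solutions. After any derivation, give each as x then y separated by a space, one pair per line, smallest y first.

√368 → a₀=19, period (5,2,5,38); ℓ=4 even so k=3
a_0=19:  p_0=19·1+0=19,  q_0=19·0+1=1
a_1=5:  p_1=5·19+1=96,  q_1=5·1+0=5
a_2=2:  p_2=2·96+19=211,  q_2=2·5+1=11
a_3=5:  p_3=5·211+96=1151,  q_3=5·11+5=60
→ (1151, 60).  Check: 1151²=1324801, 368·60²=1324800, difference 1.
(1151+60√368)^2 = 2649601 + 138120√368
(1151+60√368)^3 = 6099380351 + 317952180√368

1151 60
2649601 138120
6099380351 317952180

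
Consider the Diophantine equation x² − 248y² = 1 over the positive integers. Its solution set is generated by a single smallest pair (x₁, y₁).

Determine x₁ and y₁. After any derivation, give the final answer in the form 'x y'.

d=248: √d = [15; 1,2,1,30] (ℓ=4, even), read p_3/q_3
a_0=15:  p_0=15·1+0=15,  q_0=15·0+1=1
a_1=1:  p_1=1·15+1=16,  q_1=1·1+0=1
a_2=2:  p_2=2·16+15=47,  q_2=2·1+1=3
a_3=1:  p_3=1·47+16=63,  q_3=1·3+1=4
→ (63, 4).  Check: 63²=3969, 248·4²=3968, difference 1.

63 4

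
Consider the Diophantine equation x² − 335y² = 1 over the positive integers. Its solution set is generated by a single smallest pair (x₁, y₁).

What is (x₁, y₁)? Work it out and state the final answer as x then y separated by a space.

√335 = [18; 3,3,3,36, …], period ℓ=4 (even) → k=3
a_0=18:  p_0=18·1+0=18,  q_0=18·0+1=1
a_1=3:  p_1=3·18+1=55,  q_1=3·1+0=3
a_2=3:  p_2=3·55+18=183,  q_2=3·3+1=10
a_3=3:  p_3=3·183+55=604,  q_3=3·10+3=33
fundamental: x₁=604, y₁=33  (since 364816 − 335·1089 = 1)

604 33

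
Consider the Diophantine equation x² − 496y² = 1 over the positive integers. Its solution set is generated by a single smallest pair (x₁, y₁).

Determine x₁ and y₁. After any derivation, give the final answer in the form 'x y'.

√496 = [22; 3,1,2,4,1,…,1,3,44, …], period ℓ=16 (even) → k=15
a_0=22:  p_0=22·1+0=22,  q_0=22·0+1=1
…
a_2=1:  p_2=1·67+22=89,  q_2=1·3+1=4
a_3=2:  p_3=2·89+67=245,  q_3=2·4+3=11
…
a_5=1:  p_5=1·1069+245=1314,  q_5=1·48+11=59
a_6=1:  p_6=1·1314+1069=2383,  q_6=1·59+48=107
a_7=2:  p_7=2·2383+1314=6080,  q_7=2·107+59=273
a_8=2:  p_8=2·6080+2383=14543,  q_8=2·273+107=653
a_9=2:  p_9=2·14543+6080=35166,  q_9=2·653+273=1579
…
a_11=1:  p_11=1·49709+35166=84875,  q_11=1·2232+1579=3811
…
a_14=1:  p_14=1·863293+389209=1252502,  q_14=1·38763+17476=56239
a_15=3:  p_15=3·1252502+863293=4620799,  q_15=3·56239+38763=207480
(x₁, y₁) = (4620799, 207480);  4620799² − 496·207480² = 1 ✓

4620799 207480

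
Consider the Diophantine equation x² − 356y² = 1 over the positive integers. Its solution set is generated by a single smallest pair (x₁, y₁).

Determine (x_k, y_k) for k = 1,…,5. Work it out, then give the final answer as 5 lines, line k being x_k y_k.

500001 26500
500002000001 26500053000
500003000004500001 26500106000079500
500004000010000008000001 26500159000265000106000
500005000017500025000012500001 26500212000556500530000132500

d=356: √d = [18; 1,6,1,1,2,…,6,1,36] (ℓ=14, even), read p_13/q_13
k=0  a_k=18  p_k/q_k = 18/1
…
k=4  a_k=1  p_k/q_k = 283/15
…
k=8  a_k=1  p_k/q_k = 9717/515
…
k=12  a_k=6  p_k/q_k = 433982/23001
k=13  a_k=1  p_k/q_k = 500001/26500
(x₁, y₁) = (500001, 26500);  500001² − 356·26500² = 1 ✓
(500001+26500√356)^2 = 500002000001 + 26500053000√356
(500001+26500√356)^3 = 500003000004500001 + 26500106000079500√356
(500001+26500√356)^4 = 500004000010000008000001 + 26500159000265000106000√356
(500001+26500√356)^5 = 500005000017500025000012500001 + 26500212000556500530000132500√356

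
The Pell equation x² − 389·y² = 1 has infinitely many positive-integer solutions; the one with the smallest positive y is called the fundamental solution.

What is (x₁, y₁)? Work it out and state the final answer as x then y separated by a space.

√389 → a₀=19, period (1,2,1,1,1,1,2,1,38); ℓ=9 odd so k=17
step 0: (19, 1)  from 19·(1,0) + (0,1)
step 1: (20, 1)  from 1·(19,1) + (1,0)
step 2: (59, 3)  from 2·(20,1) + (19,1)
…
step 6: (355, 18)  from 1·(217,11) + (138,7)
step 7: (927, 47)  from 2·(355,18) + (217,11)
step 8: (1282, 65)  from 1·(927,47) + (355,18)
…
step 10: (50925, 2582)  from 1·(49643,2517) + (1282,65)
step 11: (151493, 7681)  from 2·(50925,2582) + (49643,2517)
…
step 16: (2376809, 120509)  from 2·(910240,46151) + (556329,28207)
step 17: (3287049, 166660)  from 1·(2376809,120509) + (910240,46151)
fundamental: x₁=3287049, y₁=166660  (since 10804691128401 − 389·27775555600 = 1)

3287049 166660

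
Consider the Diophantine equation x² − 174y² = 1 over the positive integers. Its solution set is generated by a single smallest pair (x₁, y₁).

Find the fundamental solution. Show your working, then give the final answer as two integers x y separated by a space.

1451 110

[13; 5,4,5,26] for √174; ℓ=4 ⇒ convergent index 3
k=0  a_k=13  p_k/q_k = 13/1
…
k=2  a_k=4  p_k/q_k = 277/21
k=3  a_k=5  p_k/q_k = 1451/110
fundamental: x₁=1451, y₁=110  (since 2105401 − 174·12100 = 1)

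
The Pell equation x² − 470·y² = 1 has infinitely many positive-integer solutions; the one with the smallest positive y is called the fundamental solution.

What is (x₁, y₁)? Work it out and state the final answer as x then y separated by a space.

1691 78

√470 = [21; 1,2,8,2,1,42, …], period ℓ=6 (even) → k=5
a_0=21:  p_0=21·1+0=21,  q_0=21·0+1=1
a_1=1:  p_1=1·21+1=22,  q_1=1·1+0=1
a_2=2:  p_2=2·22+21=65,  q_2=2·1+1=3
…
a_4=2:  p_4=2·542+65=1149,  q_4=2·25+3=53
a_5=1:  p_5=1·1149+542=1691,  q_5=1·53+25=78
→ (1691, 78).  Check: 1691²=2859481, 470·78²=2859480, difference 1.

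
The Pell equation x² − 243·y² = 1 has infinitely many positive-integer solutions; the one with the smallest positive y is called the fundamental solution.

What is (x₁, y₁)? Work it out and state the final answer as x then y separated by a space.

70226 4505

√243 → a₀=15, period (1,1,2,3,15,3,2,1,1,30); ℓ=10 even so k=9
i=0: a=15 ⇒ p=15, q=1
i=1: a=1 ⇒ p=16, q=1
…
i=6: a=3 ⇒ p=12424, q=797
i=7: a=2 ⇒ p=28901, q=1854
i=8: a=1 ⇒ p=41325, q=2651
i=9: a=1 ⇒ p=70226, q=4505
fundamental: x₁=70226, y₁=4505  (since 4931691076 − 243·20295025 = 1)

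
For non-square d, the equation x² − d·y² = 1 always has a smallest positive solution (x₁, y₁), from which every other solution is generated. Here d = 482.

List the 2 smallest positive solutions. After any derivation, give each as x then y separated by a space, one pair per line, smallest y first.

[21; 1,20,1,42] for √482; ℓ=4 ⇒ convergent index 3
k=0  a_k=21  p_k/q_k = 21/1
…
k=2  a_k=20  p_k/q_k = 461/21
k=3  a_k=1  p_k/q_k = 483/22
→ (483, 22).  Check: 483²=233289, 482·22²=233288, difference 1.
(x_2, y_2) = (483·483 + 482·22·22, 483·22 + 22·483) = (466577, 21252)

483 22
466577 21252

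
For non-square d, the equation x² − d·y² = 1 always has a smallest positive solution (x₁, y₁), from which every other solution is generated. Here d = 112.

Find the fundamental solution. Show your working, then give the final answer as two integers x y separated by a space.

127 12

d=112: √d = [10; 1,1,2,1,1,20] (ℓ=6, even), read p_5/q_5
a_0=10:  p_0=10·1+0=10,  q_0=10·0+1=1
a_1=1:  p_1=1·10+1=11,  q_1=1·1+0=1
…
a_4=1:  p_4=1·53+21=74,  q_4=1·5+2=7
a_5=1:  p_5=1·74+53=127,  q_5=1·7+5=12
(x₁, y₁) = (127, 12);  127² − 112·12² = 1 ✓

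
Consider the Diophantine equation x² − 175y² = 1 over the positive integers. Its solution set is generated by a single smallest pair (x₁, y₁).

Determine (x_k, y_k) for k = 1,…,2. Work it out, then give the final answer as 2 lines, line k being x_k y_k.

d=175: √d = [13; 4,2,1,2,4,26] (ℓ=6, even), read p_5/q_5
a_0=13:  p_0=13·1+0=13,  q_0=13·0+1=1
…
a_2=2:  p_2=2·53+13=119,  q_2=2·4+1=9
a_3=1:  p_3=1·119+53=172,  q_3=1·9+4=13
a_4=2:  p_4=2·172+119=463,  q_4=2·13+9=35
a_5=4:  p_5=4·463+172=2024,  q_5=4·35+13=153
fundamental: x₁=2024, y₁=153  (since 4096576 − 175·23409 = 1)
k=2:  x_2 = 2024·2024+175·153·153 = 8193151,  y_2 = 2024·153+153·2024 = 619344

2024 153
8193151 619344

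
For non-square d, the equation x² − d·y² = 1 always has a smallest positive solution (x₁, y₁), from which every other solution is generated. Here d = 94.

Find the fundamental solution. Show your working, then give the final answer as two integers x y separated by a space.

√94 → a₀=9, period (1,2,3,1,1,…,2,1,18); ℓ=16 even so k=15
a_0=9:  p_0=9·1+0=9,  q_0=9·0+1=1
…
a_4=1:  p_4=1·97+29=126,  q_4=1·10+3=13
…
a_6=5:  p_6=5·223+126=1241,  q_6=5·23+13=128
a_7=1:  p_7=1·1241+223=1464,  q_7=1·128+23=151
…
a_9=1:  p_9=1·12953+1464=14417,  q_9=1·1336+151=1487
a_10=5:  p_10=5·14417+12953=85038,  q_10=5·1487+1336=8771
a_11=1:  p_11=1·85038+14417=99455,  q_11=1·8771+1487=10258
…
a_14=2:  p_14=2·652934+184493=1490361,  q_14=2·67345+19029=153719
a_15=1:  p_15=1·1490361+652934=2143295,  q_15=1·153719+67345=221064
(x₁, y₁) = (2143295, 221064);  2143295² − 94·221064² = 1 ✓

2143295 221064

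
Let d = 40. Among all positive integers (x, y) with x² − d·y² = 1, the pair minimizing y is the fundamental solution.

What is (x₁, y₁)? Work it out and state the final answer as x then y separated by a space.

19 3

√40 → a₀=6, period (3,12); ℓ=2 even so k=1
a_0=6:  p_0=6·1+0=6,  q_0=6·0+1=1
a_1=3:  p_1=3·6+1=19,  q_1=3·1+0=3
→ (19, 3).  Check: 19²=361, 40·3²=360, difference 1.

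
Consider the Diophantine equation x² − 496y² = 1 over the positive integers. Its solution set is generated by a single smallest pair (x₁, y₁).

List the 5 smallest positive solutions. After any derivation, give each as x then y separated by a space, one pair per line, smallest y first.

√496 = [22; 3,1,2,4,1,…,1,3,44, …], period ℓ=16 (even) → k=15
a_0=22:  p_0=22·1+0=22,  q_0=22·0+1=1
a_1=3:  p_1=3·22+1=67,  q_1=3·1+0=3
a_2=1:  p_2=1·67+22=89,  q_2=1·3+1=4
…
a_4=4:  p_4=4·245+89=1069,  q_4=4·11+4=48
…
a_7=2:  p_7=2·2383+1314=6080,  q_7=2·107+59=273
a_8=2:  p_8=2·6080+2383=14543,  q_8=2·273+107=653
a_9=2:  p_9=2·14543+6080=35166,  q_9=2·653+273=1579
a_10=1:  p_10=1·35166+14543=49709,  q_10=1·1579+653=2232
…
a_14=1:  p_14=1·863293+389209=1252502,  q_14=1·38763+17476=56239
a_15=3:  p_15=3·1252502+863293=4620799,  q_15=3·56239+38763=207480
(x₁, y₁) = (4620799, 207480);  4620799² − 496·207480² = 1 ✓
n=2: (4620799,207480)∘(4620799,207480) = (4620799·4620799+496·207480·207480, 4620799·207480+207480·4620799) = (42703566796801,1917446753040)
n=3: (42703566796801,1917446753040)∘(4620799,207480) = (4620799·42703566796801+496·207480·1917446753040, 4620799·1917446753040+207480·42703566796801) = (394649197502177907199,17720272078000750440)
n=4: (394649197502177907199,17720272078000750440)∘(4620799,207480) = (4620799·394649197502177907199+496·207480·17720272078000750440, 4620799·17720272078000750440+207480·394649197502177907199) = (3647189234337689639247667201,163763630995505661818050080)
n=5: (3647189234337689639247667201,163763630995505661818050080)∘(4620799,207480) = (4620799·3647189234337689639247667201+496·207480·163763630995505661818050080, 4620799·163763630995505661818050080+207480·3647189234337689639247667201) = (33705856733676329245494460531519999,1513437644680785412974289982477400)

4620799 207480
42703566796801 1917446753040
394649197502177907199 17720272078000750440
3647189234337689639247667201 163763630995505661818050080
33705856733676329245494460531519999 1513437644680785412974289982477400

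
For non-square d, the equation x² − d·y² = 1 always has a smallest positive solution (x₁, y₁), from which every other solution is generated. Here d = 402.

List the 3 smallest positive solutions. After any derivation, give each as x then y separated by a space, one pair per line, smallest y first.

d=402: √d = [20; 20,40] (ℓ=2, even), read p_1/q_1
a_0=20:  p_0=20·1+0=20,  q_0=20·0+1=1
a_1=20:  p_1=20·20+1=401,  q_1=20·1+0=20
→ (401, 20).  Check: 401²=160801, 402·20²=160800, difference 1.
n=2: (401,20)∘(401,20) = (401·401+402·20·20, 401·20+20·401) = (321601,16040)
n=3: (321601,16040)∘(401,20) = (401·321601+402·20·16040, 401·16040+20·321601) = (257923601,12864060)

401 20
321601 16040
257923601 12864060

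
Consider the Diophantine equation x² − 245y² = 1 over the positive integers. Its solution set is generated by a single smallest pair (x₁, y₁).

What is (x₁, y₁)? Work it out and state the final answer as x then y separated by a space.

51841 3312

√245 = [15; 1,1,1,7,6,7,1,1,1,30, …], period ℓ=10 (even) → k=9
k=0  a_k=15  p_k/q_k = 15/1
…
k=2  a_k=1  p_k/q_k = 31/2
…
k=7  a_k=1  p_k/q_k = 18016/1151
k=8  a_k=1  p_k/q_k = 33825/2161
k=9  a_k=1  p_k/q_k = 51841/3312
→ (51841, 3312).  Check: 51841²=2687489281, 245·3312²=2687489280, difference 1.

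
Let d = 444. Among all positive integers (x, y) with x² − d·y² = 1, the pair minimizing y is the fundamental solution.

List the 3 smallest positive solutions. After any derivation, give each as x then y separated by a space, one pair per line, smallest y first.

√444 = [21; 14,42, …], period ℓ=2 (even) → k=1
step 0: (21, 1)  from 21·(1,0) + (0,1)
step 1: (295, 14)  from 14·(21,1) + (1,0)
fundamental: x₁=295, y₁=14  (since 87025 − 444·196 = 1)
(x_2, y_2) = (295·295 + 444·14·14, 295·14 + 14·295) = (174049, 8260)
(x_3, y_3) = (295·174049 + 444·14·8260, 295·8260 + 14·174049) = (102688615, 4873386)

295 14
174049 8260
102688615 4873386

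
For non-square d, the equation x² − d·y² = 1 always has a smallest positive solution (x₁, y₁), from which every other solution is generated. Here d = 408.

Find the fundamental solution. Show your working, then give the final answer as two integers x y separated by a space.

√408 → a₀=20, period (5,40); ℓ=2 even so k=1
step 0: (20, 1)  from 20·(1,0) + (0,1)
step 1: (101, 5)  from 5·(20,1) + (1,0)
fundamental: x₁=101, y₁=5  (since 10201 − 408·25 = 1)

101 5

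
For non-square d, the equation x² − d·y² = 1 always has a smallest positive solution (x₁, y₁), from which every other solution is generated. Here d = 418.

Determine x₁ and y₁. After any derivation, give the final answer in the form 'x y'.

33857 1656

d=418: √d = [20; 2,4,20,4,2,40] (ℓ=6, even), read p_5/q_5
i=0: a=20 ⇒ p=20, q=1
i=1: a=2 ⇒ p=41, q=2
…
i=4: a=4 ⇒ p=15068, q=737
i=5: a=2 ⇒ p=33857, q=1656
fundamental: x₁=33857, y₁=1656  (since 1146296449 − 418·2742336 = 1)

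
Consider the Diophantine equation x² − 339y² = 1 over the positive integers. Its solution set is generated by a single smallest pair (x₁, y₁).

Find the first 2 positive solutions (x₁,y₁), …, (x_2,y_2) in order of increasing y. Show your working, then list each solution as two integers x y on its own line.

d=339: √d = [18; 2,2,2,1,17,1,2,2,2,36] (ℓ=10, even), read p_9/q_9
step 0: (18, 1)  from 18·(1,0) + (0,1)
…
step 3: (221, 12)  from 2·(92,5) + (37,2)
…
step 5: (5542, 301)  from 17·(313,17) + (221,12)
…
step 8: (40359, 2192)  from 2·(17252,937) + (5855,318)
step 9: (97970, 5321)  from 2·(40359,2192) + (17252,937)
(x₁, y₁) = (97970, 5321);  97970² − 339·5321² = 1 ✓
k=2:  x_2 = 97970·97970+339·5321·5321 = 19196241799,  y_2 = 97970·5321+5321·97970 = 1042596740

97970 5321
19196241799 1042596740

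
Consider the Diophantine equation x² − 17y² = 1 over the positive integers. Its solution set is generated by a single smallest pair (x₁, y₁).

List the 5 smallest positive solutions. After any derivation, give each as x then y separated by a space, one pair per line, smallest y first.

[4; 8] for √17; ℓ=1 ⇒ convergent index 1
i=0: a=4 ⇒ p=4, q=1
i=1: a=8 ⇒ p=33, q=8
(x₁, y₁) = (33, 8);  33² − 17·8² = 1 ✓
(33+8√17)^2 = 2177 + 528√17
(33+8√17)^3 = 143649 + 34840√17
(33+8√17)^4 = 9478657 + 2298912√17
(33+8√17)^5 = 625447713 + 151693352√17

33 8
2177 528
143649 34840
9478657 2298912
625447713 151693352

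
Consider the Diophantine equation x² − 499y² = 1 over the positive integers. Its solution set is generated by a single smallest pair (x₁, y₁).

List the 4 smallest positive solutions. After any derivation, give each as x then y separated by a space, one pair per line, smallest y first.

4490 201
40320199 1804980
362075382530 16208720199
3251436894799201 145554305582040

d=499: √d = [22; 2,1,21,1,2,44] (ℓ=6, even), read p_5/q_5
a_0=22:  p_0=22·1+0=22,  q_0=22·0+1=1
a_1=2:  p_1=2·22+1=45,  q_1=2·1+0=2
a_2=1:  p_2=1·45+22=67,  q_2=1·2+1=3
…
a_4=1:  p_4=1·1452+67=1519,  q_4=1·65+3=68
a_5=2:  p_5=2·1519+1452=4490,  q_5=2·68+65=201
fundamental: x₁=4490, y₁=201  (since 20160100 − 499·40401 = 1)
(4490+201√499)^2 = 40320199 + 1804980√499
(4490+201√499)^3 = 362075382530 + 16208720199√499
(4490+201√499)^4 = 3251436894799201 + 145554305582040√499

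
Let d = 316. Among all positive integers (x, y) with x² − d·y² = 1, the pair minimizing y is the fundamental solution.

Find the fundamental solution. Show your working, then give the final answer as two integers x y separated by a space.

12799 720

d=316: √d = [17; 1,3,2,8,2,3,1,34] (ℓ=8, even), read p_7/q_7
step 0: (17, 1)  from 17·(1,0) + (0,1)
step 1: (18, 1)  from 1·(17,1) + (1,0)
…
step 3: (160, 9)  from 2·(71,4) + (18,1)
…
step 6: (9937, 559)  from 3·(2862,161) + (1351,76)
step 7: (12799, 720)  from 1·(9937,559) + (2862,161)
fundamental: x₁=12799, y₁=720  (since 163814401 − 316·518400 = 1)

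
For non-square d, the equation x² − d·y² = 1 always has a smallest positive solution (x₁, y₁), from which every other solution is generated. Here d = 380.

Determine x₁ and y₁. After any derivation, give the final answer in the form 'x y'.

√380 = [19; 2,38, …], period ℓ=2 (even) → k=1
k=0  a_k=19  p_k/q_k = 19/1
k=1  a_k=2  p_k/q_k = 39/2
→ (39, 2).  Check: 39²=1521, 380·2²=1520, difference 1.

39 2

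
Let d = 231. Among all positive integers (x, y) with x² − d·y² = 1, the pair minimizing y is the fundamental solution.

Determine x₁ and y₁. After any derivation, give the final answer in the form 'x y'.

76 5

√231 → a₀=15, period (5,30); ℓ=2 even so k=1
step 0: (15, 1)  from 15·(1,0) + (0,1)
step 1: (76, 5)  from 5·(15,1) + (1,0)
→ (76, 5).  Check: 76²=5776, 231·5²=5775, difference 1.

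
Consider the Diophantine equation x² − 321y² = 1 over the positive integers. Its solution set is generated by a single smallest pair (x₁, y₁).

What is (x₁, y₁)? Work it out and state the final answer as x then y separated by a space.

√321 → a₀=17, period (1,10,1,34); ℓ=4 even so k=3
a_0=17:  p_0=17·1+0=17,  q_0=17·0+1=1
…
a_2=10:  p_2=10·18+17=197,  q_2=10·1+1=11
a_3=1:  p_3=1·197+18=215,  q_3=1·11+1=12
→ (215, 12).  Check: 215²=46225, 321·12²=46224, difference 1.

215 12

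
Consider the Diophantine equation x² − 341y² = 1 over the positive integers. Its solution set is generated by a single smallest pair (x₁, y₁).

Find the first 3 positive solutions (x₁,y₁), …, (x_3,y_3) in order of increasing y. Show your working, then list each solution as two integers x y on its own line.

√341 = [18; 2,6,1,8,2,…,6,2,36, …], period ℓ=14 (even) → k=13
i=0: a=18 ⇒ p=18, q=1
i=1: a=2 ⇒ p=37, q=2
i=2: a=6 ⇒ p=240, q=13
i=3: a=1 ⇒ p=277, q=15
i=4: a=8 ⇒ p=2456, q=133
i=5: a=2 ⇒ p=5189, q=281
i=6: a=1 ⇒ p=7645, q=414
i=7: a=2 ⇒ p=20479, q=1109
…
i=11: a=1 ⇒ p=718667, q=38918
i=12: a=6 ⇒ p=4953942, q=268271
i=13: a=2 ⇒ p=10626551, q=575460
fundamental: x₁=10626551, y₁=575460  (since 112923586155601 − 341·331154211600 = 1)
(x_2, y_2) = (10626551·10626551 + 341·575460·575460, 10626551·575460 + 575460·10626551) = (225847172311201, 12230310076920)
(x_3, y_3) = (10626551·225847172311201 + 341·575460·12230310076920, 10626551·12230310076920 + 575460·225847172311201) = (4799952989541519968951, 259932027556408030380)

10626551 575460
225847172311201 12230310076920
4799952989541519968951 259932027556408030380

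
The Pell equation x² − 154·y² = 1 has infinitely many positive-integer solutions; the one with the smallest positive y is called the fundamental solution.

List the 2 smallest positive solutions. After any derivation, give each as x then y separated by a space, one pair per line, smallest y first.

21295 1716
906954049 73084440

d=154: √d = [12; 2,2,3,1,2,1,3,2,2,24] (ℓ=10, even), read p_9/q_9
i=0: a=12 ⇒ p=12, q=1
i=1: a=2 ⇒ p=25, q=2
i=2: a=2 ⇒ p=62, q=5
i=3: a=3 ⇒ p=211, q=17
i=4: a=1 ⇒ p=273, q=22
i=5: a=2 ⇒ p=757, q=61
i=6: a=1 ⇒ p=1030, q=83
…
i=8: a=2 ⇒ p=8724, q=703
i=9: a=2 ⇒ p=21295, q=1716
(x₁, y₁) = (21295, 1716);  21295² − 154·1716² = 1 ✓
(x_2, y_2) = (21295·21295 + 154·1716·1716, 21295·1716 + 1716·21295) = (906954049, 73084440)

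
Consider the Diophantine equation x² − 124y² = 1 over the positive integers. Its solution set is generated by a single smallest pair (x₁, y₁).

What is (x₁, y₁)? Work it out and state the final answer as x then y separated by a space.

4620799 414960

d=124: √d = [11; 7,2,1,1,1,…,2,7,22] (ℓ=16, even), read p_15/q_15
k=0  a_k=11  p_k/q_k = 11/1
…
k=3  a_k=1  p_k/q_k = 245/22
…
k=6  a_k=3  p_k/q_k = 2383/214
…
k=10  a_k=3  p_k/q_k = 67292/6043
…
k=14  a_k=2  p_k/q_k = 626251/56239
k=15  a_k=7  p_k/q_k = 4620799/414960
fundamental: x₁=4620799, y₁=414960  (since 21351783398401 − 124·172191801600 = 1)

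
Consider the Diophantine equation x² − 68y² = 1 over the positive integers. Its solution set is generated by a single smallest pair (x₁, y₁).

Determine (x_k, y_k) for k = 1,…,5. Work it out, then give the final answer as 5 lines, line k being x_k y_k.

[8; 4,16] for √68; ℓ=2 ⇒ convergent index 1
step 0: (8, 1)  from 8·(1,0) + (0,1)
step 1: (33, 4)  from 4·(8,1) + (1,0)
fundamental: x₁=33, y₁=4  (since 1089 − 68·16 = 1)
(33+4√68)^2 = 2177 + 264√68
(33+4√68)^3 = 143649 + 17420√68
(33+4√68)^4 = 9478657 + 1149456√68
(33+4√68)^5 = 625447713 + 75846676√68

33 4
2177 264
143649 17420
9478657 1149456
625447713 75846676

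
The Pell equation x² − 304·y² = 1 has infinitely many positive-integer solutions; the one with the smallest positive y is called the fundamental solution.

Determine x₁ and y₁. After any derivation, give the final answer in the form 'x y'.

57799 3315

[17; 2,3,2,1,1,1,1,1,2,3,2,34] for √304; ℓ=12 ⇒ convergent index 11
a_0=17:  p_0=17·1+0=17,  q_0=17·0+1=1
a_1=2:  p_1=2·17+1=35,  q_1=2·1+0=2
…
a_7=1:  p_7=1·1081+680=1761,  q_7=1·62+39=101
…
a_9=2:  p_9=2·2842+1761=7445,  q_9=2·163+101=427
a_10=3:  p_10=3·7445+2842=25177,  q_10=3·427+163=1444
a_11=2:  p_11=2·25177+7445=57799,  q_11=2·1444+427=3315
(x₁, y₁) = (57799, 3315);  57799² − 304·3315² = 1 ✓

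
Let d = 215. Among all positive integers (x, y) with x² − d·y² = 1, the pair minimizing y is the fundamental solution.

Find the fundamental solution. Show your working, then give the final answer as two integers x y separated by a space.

44 3

[14; 1,1,1,28] for √215; ℓ=4 ⇒ convergent index 3
i=0: a=14 ⇒ p=14, q=1
…
i=2: a=1 ⇒ p=29, q=2
i=3: a=1 ⇒ p=44, q=3
(x₁, y₁) = (44, 3);  44² − 215·3² = 1 ✓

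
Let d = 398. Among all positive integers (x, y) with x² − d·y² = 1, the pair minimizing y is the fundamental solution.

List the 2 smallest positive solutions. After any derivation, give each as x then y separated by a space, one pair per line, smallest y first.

399 20
318401 15960

[19; 1,18,1,38] for √398; ℓ=4 ⇒ convergent index 3
step 0: (19, 1)  from 19·(1,0) + (0,1)
step 1: (20, 1)  from 1·(19,1) + (1,0)
step 2: (379, 19)  from 18·(20,1) + (19,1)
step 3: (399, 20)  from 1·(379,19) + (20,1)
→ (399, 20).  Check: 399²=159201, 398·20²=159200, difference 1.
k=2:  x_2 = 399·399+398·20·20 = 318401,  y_2 = 399·20+20·399 = 15960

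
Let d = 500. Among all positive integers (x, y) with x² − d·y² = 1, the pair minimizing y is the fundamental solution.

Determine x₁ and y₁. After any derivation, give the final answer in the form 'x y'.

930249 41602

√500 → a₀=22, period (2,1,3,2,1,…,1,2,44); ℓ=14 even so k=13
i=0: a=22 ⇒ p=22, q=1
i=1: a=2 ⇒ p=45, q=2
i=2: a=1 ⇒ p=67, q=3
i=3: a=3 ⇒ p=246, q=11
i=4: a=2 ⇒ p=559, q=25
i=5: a=1 ⇒ p=805, q=36
…
i=7: a=10 ⇒ p=14445, q=646
…
i=9: a=1 ⇒ p=30254, q=1353
i=10: a=2 ⇒ p=76317, q=3413
i=11: a=3 ⇒ p=259205, q=11592
i=12: a=1 ⇒ p=335522, q=15005
i=13: a=2 ⇒ p=930249, q=41602
(x₁, y₁) = (930249, 41602);  930249² − 500·41602² = 1 ✓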